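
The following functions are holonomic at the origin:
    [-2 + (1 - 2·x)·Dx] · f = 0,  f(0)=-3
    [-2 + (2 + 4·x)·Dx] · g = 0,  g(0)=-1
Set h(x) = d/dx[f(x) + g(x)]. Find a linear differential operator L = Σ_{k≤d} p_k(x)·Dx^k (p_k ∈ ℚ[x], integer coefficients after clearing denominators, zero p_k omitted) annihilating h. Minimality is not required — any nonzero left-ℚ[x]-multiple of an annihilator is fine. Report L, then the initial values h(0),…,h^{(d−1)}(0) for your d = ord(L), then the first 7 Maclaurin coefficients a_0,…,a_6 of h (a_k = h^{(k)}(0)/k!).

L = (-36 - 24·x) + (-21 - 108·x - 84·x^2)·Dx + (5 + 6·x - 20·x^2 - 24·x^3)·Dx^2  (order 2).
h: a_k = -7, -23, -147/2, -379/2, -3875/8, -9153/8, -43239/16, …
ICs: h(0) = -7, h′(0) = -23.

f: a_k = -3, -6, -12, -24, -48, -96, -192, …
g: a_k = -1, -1, 1/2, -1/2, 5/8, -7/8, 21/16, …
L₀ := lclm(L_f,L_g); ord L₀ ≤ 1+1.
h₀' ⇒ L via d/dx closure of L₀.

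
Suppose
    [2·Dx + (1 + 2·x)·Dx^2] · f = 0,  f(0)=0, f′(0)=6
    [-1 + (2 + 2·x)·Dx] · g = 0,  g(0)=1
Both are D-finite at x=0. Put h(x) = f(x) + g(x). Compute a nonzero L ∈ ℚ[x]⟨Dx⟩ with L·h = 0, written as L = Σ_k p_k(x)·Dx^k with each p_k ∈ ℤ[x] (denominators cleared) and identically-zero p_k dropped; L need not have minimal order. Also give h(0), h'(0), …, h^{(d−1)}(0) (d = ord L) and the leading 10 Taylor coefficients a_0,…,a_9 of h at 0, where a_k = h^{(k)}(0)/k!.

L = (10 + 4·x)·Dx + (29 + 52·x + 20·x^2)·Dx^2 + (6 + 22·x + 24·x^2 + 8·x^3)·Dx^3  (order 3).
h: a_k = 1, 13/2, -49/8, 129/16, -1541/128, 24611/1280, -32789/1024, 786663/14336, -3146157/32768, 33556577/196608, …
ICs: h(0) = 1, h′(0) = 13/2, h′′(0) = -49/4.

f: a_k = 0, 6, -6, 8, -12, 96/5, -32, 384/7, -96, 512/3, …
g: a_k = 1, 1/2, -1/8, 1/16, -5/128, 7/256, -21/1024, 33/2048, -429/32768, 715/65536, …
Weyl lclm of L_f,L_g ⇒ L₀ (ord ≤ 3).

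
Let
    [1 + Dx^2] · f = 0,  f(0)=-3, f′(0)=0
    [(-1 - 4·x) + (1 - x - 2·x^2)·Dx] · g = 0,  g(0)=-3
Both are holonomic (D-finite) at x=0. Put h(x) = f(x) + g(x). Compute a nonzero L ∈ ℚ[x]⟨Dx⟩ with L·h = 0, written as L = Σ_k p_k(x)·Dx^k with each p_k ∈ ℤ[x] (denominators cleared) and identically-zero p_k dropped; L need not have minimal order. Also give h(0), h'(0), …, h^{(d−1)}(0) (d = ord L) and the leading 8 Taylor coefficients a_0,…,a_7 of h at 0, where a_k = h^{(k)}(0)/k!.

f: a_k = -3, 0, 3/2, 0, -1/8, 0, 1/240, 0, …
g: a_k = -3, -3, -9, -15, -33, -63, -129, -255, …
h₀=f+g: left-lcm gives L₀, ord ≤ 3.
L = (-31 - 146·x - 133·x^2 - 184·x^3 - 20·x^4 - 16·x^5) + (7 + 3·x - 3·x^2 - 37·x^3 - 42·x^4 - 12·x^5 - 8·x^6)·Dx + (-31 - 146·x - 133·x^2 - 184·x^3 - 20·x^4 - 16·x^5)·Dx^2 + (7 + 3·x - 3·x^2 - 37·x^3 - 42·x^4 - 12·x^5 - 8·x^6)·Dx^3  (order 3).
h: a_k = -6, -3, -15/2, -15, -265/8, -63, -30959/240, -255, …
ICs: h(0) = -6, h′(0) = -3, h′′(0) = -15.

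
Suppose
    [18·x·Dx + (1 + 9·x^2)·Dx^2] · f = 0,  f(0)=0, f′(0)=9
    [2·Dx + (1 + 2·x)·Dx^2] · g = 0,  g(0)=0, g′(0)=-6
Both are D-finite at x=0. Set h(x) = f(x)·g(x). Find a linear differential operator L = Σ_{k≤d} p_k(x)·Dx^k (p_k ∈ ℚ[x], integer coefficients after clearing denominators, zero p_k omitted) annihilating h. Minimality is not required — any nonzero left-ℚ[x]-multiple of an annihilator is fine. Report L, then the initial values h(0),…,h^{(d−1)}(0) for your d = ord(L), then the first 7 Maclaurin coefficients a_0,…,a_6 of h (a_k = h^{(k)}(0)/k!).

L = (792 + 3024·x + 22680·x^2 + 102384·x^3 + 174960·x^4 + 151632·x^5 + 104976·x^7)·Dx + (332 + 4752·x + 28908·x^2 + 127008·x^3 + 351216·x^4 + 542376·x^5 + 408240·x^6 + 157464·x^7 + 367416·x^8)·Dx^2 + (44 + 916·x + 6696·x^2 + 27252·x^3 + 85860·x^4 + 193428·x^5 + 279936·x^6 + 224532·x^7 + 157464·x^8 + 209952·x^9)·Dx^3 + (10 + 76·x + 418·x^2 + 1728·x^3 + 5391·x^4 + 12960·x^5 + 24948·x^6 + 34992·x^7 + 29889·x^8 + 26244·x^9 + 26244·x^10)·Dx^4  (order 4).
h: a_k = 0, 0, -54, 54, 90, -54, -4158/5, …
ICs: h(0) = 0, h′(0) = 0, h′′(0) = -108, h′′′(0) = 324.

f: a_k = 0, 9, 0, -27, 0, 729/5, 0, …
g: a_k = 0, -6, 6, -8, 12, -96/5, 32, …
Product ⇒ symmetric product L₀, ord ≤ 4.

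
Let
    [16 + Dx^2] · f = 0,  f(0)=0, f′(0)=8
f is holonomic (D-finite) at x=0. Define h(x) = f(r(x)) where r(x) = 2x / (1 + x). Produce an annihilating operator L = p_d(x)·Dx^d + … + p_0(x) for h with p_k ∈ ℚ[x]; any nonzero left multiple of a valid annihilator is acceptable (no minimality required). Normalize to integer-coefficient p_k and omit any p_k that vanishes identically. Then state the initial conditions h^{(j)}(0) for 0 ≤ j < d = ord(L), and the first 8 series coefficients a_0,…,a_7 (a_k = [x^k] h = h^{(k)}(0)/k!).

f: a_k = 0, 8, 0, -64/3, 0, 256/15, 0, -2048/315, …
L₀ from L_f via x↦r, Dx↦r'^{-1}Dx.
L = 64 + (2 + 6·x + 6·x^2 + 2·x^3)·Dx + (1 + 4·x + 6·x^2 + 4·x^3 + x^4)·Dx^2  (order 2).
h: a_k = 0, 16, -16, -464/3, 496, -6928/15, -1040, 1516976/315, …
ICs: h(0) = 0, h′(0) = 16.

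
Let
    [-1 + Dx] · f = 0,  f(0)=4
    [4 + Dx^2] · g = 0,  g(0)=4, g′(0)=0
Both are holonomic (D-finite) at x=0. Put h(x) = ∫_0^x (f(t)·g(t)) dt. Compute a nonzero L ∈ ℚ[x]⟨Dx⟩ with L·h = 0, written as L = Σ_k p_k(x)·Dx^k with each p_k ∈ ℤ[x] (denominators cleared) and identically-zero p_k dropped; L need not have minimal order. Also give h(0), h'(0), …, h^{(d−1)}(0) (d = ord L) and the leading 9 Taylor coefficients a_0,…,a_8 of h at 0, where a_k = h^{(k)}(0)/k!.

L = 5·Dx - 2·Dx^2 + Dx^3  (order 3).
h: a_k = 0, 16, 8, -8, -22/3, -14/15, 41/45, 13/35, 29/2520, …
ICs: h(0) = 0, h′(0) = 16, h′′(0) = 16.

f: a_k = 4, 4, 2, 2/3, 1/6, 1/30, 1/180, 1/1260, 1/10080, …
g: a_k = 4, 0, -8, 0, 8/3, 0, -16/45, 0, 8/315, …
f·g: L₀ = L_f ⊗_s L_g, ord ≤ 1·2.
h=∫₀ˣh₀: take L = L₀·Dx.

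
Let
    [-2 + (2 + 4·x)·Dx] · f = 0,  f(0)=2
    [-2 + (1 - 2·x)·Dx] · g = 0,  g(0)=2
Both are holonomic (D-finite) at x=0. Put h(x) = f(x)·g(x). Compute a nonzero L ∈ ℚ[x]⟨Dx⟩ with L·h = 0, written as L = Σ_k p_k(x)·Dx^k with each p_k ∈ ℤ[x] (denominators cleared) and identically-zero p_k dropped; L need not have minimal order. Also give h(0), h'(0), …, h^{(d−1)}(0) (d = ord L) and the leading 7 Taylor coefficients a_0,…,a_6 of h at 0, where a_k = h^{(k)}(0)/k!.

L = (3 + 2·x) + (-1 + 4·x^2)·Dx  (order 1).
h: a_k = 4, 12, 22, 46, 179/2, 365/2, 1439/4, …
ICs: h(0) = 4.

f: a_k = 2, 2, -1, 1, -5/4, 7/4, -21/8, …
g: a_k = 2, 4, 8, 16, 32, 64, 128, …
f·g: L₀ = L_f ⊗_s L_g, ord ≤ 1·1.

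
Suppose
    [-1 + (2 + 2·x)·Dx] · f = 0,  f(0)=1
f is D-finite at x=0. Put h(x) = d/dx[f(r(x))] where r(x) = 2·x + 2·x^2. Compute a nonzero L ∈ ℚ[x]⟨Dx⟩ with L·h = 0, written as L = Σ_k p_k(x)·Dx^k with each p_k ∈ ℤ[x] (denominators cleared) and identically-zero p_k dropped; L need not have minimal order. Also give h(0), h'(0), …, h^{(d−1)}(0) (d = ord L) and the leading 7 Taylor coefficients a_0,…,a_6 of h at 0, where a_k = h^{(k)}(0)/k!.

f: a_k = 1, 1/2, -1/8, 1/16, -5/128, 7/256, -21/1024, …
h₀=f(r): pull back L_f along r ⇒ L₀.
h=h₀': d/dx-closure on L₀ ⇒ L.
L = 1 + (-1 - 4·x - 6·x^2 - 4·x^3)·Dx  (order 1).
h: a_k = 1, 1, -3/2, 3/2, -5/8, -9/8, 49/16, …
ICs: h(0) = 1.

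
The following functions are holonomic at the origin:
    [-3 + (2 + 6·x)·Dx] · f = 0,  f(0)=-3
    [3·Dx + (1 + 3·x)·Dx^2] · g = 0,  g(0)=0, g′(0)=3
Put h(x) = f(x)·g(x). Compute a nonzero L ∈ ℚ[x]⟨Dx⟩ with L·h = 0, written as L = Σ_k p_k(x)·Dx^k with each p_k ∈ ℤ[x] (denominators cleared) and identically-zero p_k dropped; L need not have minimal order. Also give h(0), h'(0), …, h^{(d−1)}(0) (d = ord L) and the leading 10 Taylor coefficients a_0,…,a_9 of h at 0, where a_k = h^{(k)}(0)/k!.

f: a_k = -3, -9/2, 27/8, -81/16, 1215/128, -5103/256, 45927/1024, -216513/2048, 8444007/32768, -42220035/65536, …
g: a_k = 0, 3, -9/2, 9, -81/4, 243/5, -243/2, 2187/7, -6561/8, 2187, …
h₀=f·g: eliminate ⇒ L₀, order ≤ 1·2.
L = 9 + (4 + 24·x + 36·x^2)·Dx^2  (order 2).
h: a_k = 0, -9, 0, 27/8, -81/8, 17253/640, -22599/320, 6655041/35840, -17642529/35840, 301983147/229376, …
ICs: h(0) = 0, h′(0) = -9.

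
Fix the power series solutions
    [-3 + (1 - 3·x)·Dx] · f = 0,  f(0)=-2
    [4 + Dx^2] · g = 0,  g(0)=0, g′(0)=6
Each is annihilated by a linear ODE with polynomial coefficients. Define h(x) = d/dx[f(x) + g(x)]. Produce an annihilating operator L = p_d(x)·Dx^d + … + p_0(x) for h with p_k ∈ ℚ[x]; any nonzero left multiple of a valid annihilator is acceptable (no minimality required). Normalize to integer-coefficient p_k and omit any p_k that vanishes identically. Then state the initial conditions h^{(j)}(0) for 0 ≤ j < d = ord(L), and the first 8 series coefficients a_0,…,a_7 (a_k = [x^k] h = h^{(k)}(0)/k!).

f: a_k = -2, -6, -18, -54, -162, -486, -1458, -4374, …
g: a_k = 0, 6, 0, -4, 0, 4/5, 0, -8/105, …
h₀=f+g: left-lcm gives L₀, ord ≤ 3.
h=h₀': d/dx-closure on L₀ ⇒ L.
L = (1344 - 288·x + 432·x^2) + (-116 + 396·x - 216·x^2 + 216·x^3)·Dx + (336 - 72·x + 108·x^2)·Dx^2 + (-29 + 99·x - 54·x^2 + 54·x^3)·Dx^3  (order 3).
h: a_k = 0, -36, -174, -648, -2426, -8748, -459278/15, -104976, …
ICs: h(0) = 0, h′(0) = -36, h′′(0) = -348.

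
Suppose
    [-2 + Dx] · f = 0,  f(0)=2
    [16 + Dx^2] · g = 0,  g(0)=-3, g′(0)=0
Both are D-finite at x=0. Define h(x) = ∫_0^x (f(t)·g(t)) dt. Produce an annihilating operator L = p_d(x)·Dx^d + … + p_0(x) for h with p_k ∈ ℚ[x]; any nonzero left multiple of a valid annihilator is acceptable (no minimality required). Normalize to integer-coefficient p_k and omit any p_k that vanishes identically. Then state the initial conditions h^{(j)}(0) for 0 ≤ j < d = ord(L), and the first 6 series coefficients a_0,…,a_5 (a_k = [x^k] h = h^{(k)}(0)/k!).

f: a_k = 2, 4, 4, 8/3, 4/3, 8/15, …
g: a_k = -3, 0, 24, 0, -32, 0, …
L₀ := L_f ⊗_s L_g (sym. prod.), ord ≤ 2.
h=∫₀ˣh₀: take L = L₀·Dx.
L = 20·Dx - 4·Dx^2 + Dx^3  (order 3).
h: a_k = 0, -6, -6, 12, 22, 28/5, …
ICs: h(0) = 0, h′(0) = -6, h′′(0) = -12.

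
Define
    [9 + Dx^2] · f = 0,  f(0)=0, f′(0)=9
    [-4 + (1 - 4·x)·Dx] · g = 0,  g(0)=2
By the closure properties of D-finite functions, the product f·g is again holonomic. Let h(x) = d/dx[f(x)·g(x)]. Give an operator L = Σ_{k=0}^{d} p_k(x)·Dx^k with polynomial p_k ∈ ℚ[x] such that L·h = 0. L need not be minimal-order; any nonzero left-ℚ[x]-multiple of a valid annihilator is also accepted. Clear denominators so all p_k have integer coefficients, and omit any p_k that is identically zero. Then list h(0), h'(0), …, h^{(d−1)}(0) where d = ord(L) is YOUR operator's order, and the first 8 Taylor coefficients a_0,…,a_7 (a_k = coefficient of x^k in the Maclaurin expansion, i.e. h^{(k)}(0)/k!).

L = (-23 - 72·x + 144·x^2) + (-8 + 32·x)·Dx + (1 - 8·x + 16·x^2)·Dx^2  (order 2).
h: a_k = 18, 144, 783, 4176, 83763/4, 502578/5, 18762183/40, 75048732/35, …
ICs: h(0) = 18, h′(0) = 144.

f: a_k = 0, 9, 0, -27/2, 0, 243/40, 0, -729/560, …
g: a_k = 2, 8, 32, 128, 512, 2048, 8192, 32768, …
Product ⇒ symmetric product L₀, ord ≤ 2.
Derive L from L₀ (diff closure).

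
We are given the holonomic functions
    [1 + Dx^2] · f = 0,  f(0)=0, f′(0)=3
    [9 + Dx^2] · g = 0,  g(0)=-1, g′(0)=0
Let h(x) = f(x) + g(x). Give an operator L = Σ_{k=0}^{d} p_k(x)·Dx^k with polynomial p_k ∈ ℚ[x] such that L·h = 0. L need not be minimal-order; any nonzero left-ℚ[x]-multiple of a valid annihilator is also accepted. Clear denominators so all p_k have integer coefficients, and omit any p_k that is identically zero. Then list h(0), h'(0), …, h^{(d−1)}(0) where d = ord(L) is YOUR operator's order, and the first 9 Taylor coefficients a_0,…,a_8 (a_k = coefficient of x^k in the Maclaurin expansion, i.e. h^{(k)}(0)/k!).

L = 9 + 10·Dx^2 + Dx^4  (order 4).
h: a_k = -1, 3, 9/2, -1/2, -27/8, 1/40, 81/80, -1/1680, -729/4480, …
ICs: h(0) = -1, h′(0) = 3, h′′(0) = 9, h′′′(0) = -3.

f: a_k = 0, 3, 0, -1/2, 0, 1/40, 0, -1/1680, 0, …
g: a_k = -1, 0, 9/2, 0, -27/8, 0, 81/80, 0, -729/4480, …
Weyl lclm of L_f,L_g ⇒ L₀ (ord ≤ 4).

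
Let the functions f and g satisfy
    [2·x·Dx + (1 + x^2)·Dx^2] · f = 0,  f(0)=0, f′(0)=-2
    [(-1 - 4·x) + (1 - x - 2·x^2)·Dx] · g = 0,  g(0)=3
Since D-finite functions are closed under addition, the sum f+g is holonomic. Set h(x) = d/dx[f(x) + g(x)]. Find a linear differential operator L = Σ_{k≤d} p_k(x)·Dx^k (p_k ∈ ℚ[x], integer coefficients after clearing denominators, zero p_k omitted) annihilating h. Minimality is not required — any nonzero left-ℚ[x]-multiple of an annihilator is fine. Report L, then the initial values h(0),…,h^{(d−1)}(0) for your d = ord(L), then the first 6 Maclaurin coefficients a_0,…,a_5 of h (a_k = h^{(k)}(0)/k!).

f: a_k = 0, -2, 0, 2/3, 0, -2/5, …
g: a_k = 3, 3, 9, 15, 33, 63, …
f+g: L₀ = lclm(L_f,L_g), ord ≤ 2+1.
h=h₀': d/dx-closure on L₀ ⇒ L.
L = (6 - 24·x - 162·x^2 - 240·x^3 - 384·x^4 - 48·x^6) + (-16 - 74·x - 88·x^2 - 226·x^3 - 212·x^4 - 304·x^5 - 12·x^6 - 48·x^7)·Dx + (3 + 4·x + 8·x^2 - 28·x^3 - 27·x^4 - 36·x^5 - 40·x^6 - 4·x^7 - 8·x^8)·Dx^2  (order 2).
h: a_k = 1, 18, 47, 132, 313, 774, …
ICs: h(0) = 1, h′(0) = 18.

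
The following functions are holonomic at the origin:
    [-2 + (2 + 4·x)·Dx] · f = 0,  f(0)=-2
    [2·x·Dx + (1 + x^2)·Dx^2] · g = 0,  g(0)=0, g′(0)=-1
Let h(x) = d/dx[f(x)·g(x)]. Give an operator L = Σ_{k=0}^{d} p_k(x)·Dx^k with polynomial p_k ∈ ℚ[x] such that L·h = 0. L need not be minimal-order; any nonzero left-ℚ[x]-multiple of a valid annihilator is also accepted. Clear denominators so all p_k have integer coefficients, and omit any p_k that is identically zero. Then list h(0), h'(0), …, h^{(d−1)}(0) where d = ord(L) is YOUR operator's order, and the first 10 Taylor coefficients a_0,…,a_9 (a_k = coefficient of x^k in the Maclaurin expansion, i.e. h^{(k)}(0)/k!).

f: a_k = -2, -2, 1, -1, 5/4, -7/4, 21/8, -33/8, 429/64, -715/64, …
g: a_k = 0, -1, 0, 1/3, 0, -1/5, 0, 1/7, 0, -1/9, …
Sym-product of L_f,L_g gives L₀ (≤ ord 2).
h=h₀': d/dx-closure on L₀ ⇒ L.
L = (-1 + 20·x + 20·x^2 - 12·x^3 - 3·x^4) + (8 + 30·x + 54·x^2 + 34·x^3 - 42·x^4 - 12·x^5)·Dx + (3 + 10·x + 6·x^2 - 2·x^3 - x^4 - 12·x^5 - 4·x^6)·Dx^2  (order 2).
h: a_k = 2, 4, -5, 4/3, -31/12, 109/10, -2263/120, 2903/105, -23035/448, 206161/2016, …
ICs: h(0) = 2, h′(0) = 4.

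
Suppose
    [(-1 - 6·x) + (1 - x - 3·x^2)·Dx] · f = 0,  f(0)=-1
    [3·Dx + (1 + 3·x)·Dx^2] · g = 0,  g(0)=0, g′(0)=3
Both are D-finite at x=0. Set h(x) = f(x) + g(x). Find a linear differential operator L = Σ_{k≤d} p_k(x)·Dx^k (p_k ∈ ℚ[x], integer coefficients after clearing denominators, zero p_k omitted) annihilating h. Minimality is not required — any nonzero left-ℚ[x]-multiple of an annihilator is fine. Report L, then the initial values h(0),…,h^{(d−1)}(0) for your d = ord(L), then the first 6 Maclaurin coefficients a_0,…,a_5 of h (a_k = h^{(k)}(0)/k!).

L = (270 + 1422·x + 3780·x^2 + 2916·x^3 + 2916·x^4)·Dx + (24 + 468·x + 2736·x^2 + 5616·x^3 + 5994·x^4 + 4860·x^5)·Dx^2 + (-11 - 79·x - 129·x^2 + 171·x^3 + 783·x^4 + 1377·x^5 + 972·x^6)·Dx^3  (order 3).
h: a_k = -1, 2, -17/2, 2, -157/4, 43/5, …
ICs: h(0) = -1, h′(0) = 2, h′′(0) = -17.

f: a_k = -1, -1, -4, -7, -19, -40, …
g: a_k = 0, 3, -9/2, 9, -81/4, 243/5, …
L₀ := lclm(L_f,L_g); ord L₀ ≤ 1+2.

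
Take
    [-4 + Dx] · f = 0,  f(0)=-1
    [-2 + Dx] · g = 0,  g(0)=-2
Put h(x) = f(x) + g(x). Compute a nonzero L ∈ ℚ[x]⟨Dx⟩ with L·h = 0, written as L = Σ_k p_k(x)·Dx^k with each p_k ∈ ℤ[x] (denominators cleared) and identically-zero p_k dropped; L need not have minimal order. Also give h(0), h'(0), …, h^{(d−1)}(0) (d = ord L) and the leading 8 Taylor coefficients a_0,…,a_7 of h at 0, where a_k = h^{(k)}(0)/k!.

L = 8 - 6·Dx + Dx^2  (order 2).
h: a_k = -3, -8, -12, -40/3, -12, -136/15, -88/15, -208/63, …
ICs: h(0) = -3, h′(0) = -8.

f: a_k = -1, -4, -8, -32/3, -32/3, -128/15, -256/45, -1024/315, …
g: a_k = -2, -4, -4, -8/3, -4/3, -8/15, -8/45, -16/315, …
L₀ := lclm(L_f,L_g); ord L₀ ≤ 1+1.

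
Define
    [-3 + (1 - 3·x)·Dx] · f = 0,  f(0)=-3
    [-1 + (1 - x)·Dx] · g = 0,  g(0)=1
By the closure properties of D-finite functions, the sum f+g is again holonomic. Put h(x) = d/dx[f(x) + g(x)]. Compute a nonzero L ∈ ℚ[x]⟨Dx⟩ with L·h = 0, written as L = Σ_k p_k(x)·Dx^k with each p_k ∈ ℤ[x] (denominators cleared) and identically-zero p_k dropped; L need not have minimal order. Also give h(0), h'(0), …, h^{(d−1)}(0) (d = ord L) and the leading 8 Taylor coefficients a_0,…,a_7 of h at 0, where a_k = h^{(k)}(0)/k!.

f: a_k = -3, -9, -27, -81, -243, -729, -2187, -6561, …
g: a_k = 1, 1, 1, 1, 1, 1, 1, 1, …
f+g: L₀ = lclm(L_f,L_g), ord ≤ 1+1.
Derive L from L₀ (diff closure).
L = 18 + (-12 + 18·x)·Dx + (1 - 4·x + 3·x^2)·Dx^2  (order 2).
h: a_k = -8, -52, -240, -968, -3640, -13116, -45920, -157456, …
ICs: h(0) = -8, h′(0) = -52.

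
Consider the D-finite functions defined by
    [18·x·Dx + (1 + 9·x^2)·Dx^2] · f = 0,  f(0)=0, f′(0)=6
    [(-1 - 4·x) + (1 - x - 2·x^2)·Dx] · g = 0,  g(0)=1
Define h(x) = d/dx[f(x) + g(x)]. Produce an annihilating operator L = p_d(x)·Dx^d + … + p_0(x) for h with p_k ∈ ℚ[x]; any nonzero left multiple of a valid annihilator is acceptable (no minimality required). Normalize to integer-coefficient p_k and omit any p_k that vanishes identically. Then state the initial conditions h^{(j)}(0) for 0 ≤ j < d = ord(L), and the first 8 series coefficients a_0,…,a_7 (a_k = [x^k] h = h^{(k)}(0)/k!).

L = (18 - 72·x - 918·x^2 - 1872·x^3 - 4608·x^4 - 1296·x^6) + (-8 - 30·x - 278·x^3 - 1788·x^4 - 3216·x^5 - 324·x^6 - 1296·x^7)·Dx + (1 + 4·x + 24·x^2 + 4·x^3 + 103·x^4 - 300·x^5 - 312·x^6 - 108·x^7 - 216·x^8)·Dx^2  (order 2).
h: a_k = 7, 6, -39, 44, 591, 258, -3779, 1368, …
ICs: h(0) = 7, h′(0) = 6.

f: a_k = 0, 6, 0, -18, 0, 486/5, 0, -4374/7, …
g: a_k = 1, 1, 3, 5, 11, 21, 43, 85, …
h₀=f+g: left-lcm gives L₀, ord ≤ 3.
Differentiate: ansatz ord ≤ ord L₀ ⇒ L.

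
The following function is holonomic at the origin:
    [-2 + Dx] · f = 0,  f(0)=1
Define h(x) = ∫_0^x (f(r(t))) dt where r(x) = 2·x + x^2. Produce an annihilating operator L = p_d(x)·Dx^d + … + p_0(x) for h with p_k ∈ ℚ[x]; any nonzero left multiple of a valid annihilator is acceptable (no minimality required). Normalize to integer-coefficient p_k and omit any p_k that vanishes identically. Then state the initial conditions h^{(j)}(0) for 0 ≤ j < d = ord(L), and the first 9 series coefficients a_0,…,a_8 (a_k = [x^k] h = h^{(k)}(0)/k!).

L = (-4 - 4·x)·Dx + Dx^2  (order 2).
h: a_k = 0, 1, 2, 10/3, 14/3, 86/15, 284/45, 1996/315, 370/63, …
ICs: h(0) = 0, h′(0) = 1.

f: a_k = 1, 2, 2, 4/3, 2/3, 4/15, 4/45, 8/315, 2/315, …
Substitute x→r, Dx→(1/r')Dx; clear ⇒ L₀.
∫: right-multiply L₀ by Dx.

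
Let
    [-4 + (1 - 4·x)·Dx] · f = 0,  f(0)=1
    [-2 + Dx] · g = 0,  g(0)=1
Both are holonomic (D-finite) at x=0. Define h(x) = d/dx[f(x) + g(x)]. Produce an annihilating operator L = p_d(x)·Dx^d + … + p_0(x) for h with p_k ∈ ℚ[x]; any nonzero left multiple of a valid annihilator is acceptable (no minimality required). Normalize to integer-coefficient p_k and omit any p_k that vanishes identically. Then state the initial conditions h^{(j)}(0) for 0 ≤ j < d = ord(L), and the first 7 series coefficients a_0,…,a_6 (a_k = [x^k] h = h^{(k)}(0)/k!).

L = (80 + 64·x) + (-46 - 16·x + 32·x^2)·Dx + (3 - 8·x - 16·x^2)·Dx^2  (order 2).
h: a_k = 6, 36, 196, 3080/3, 15364/3, 368648/15, 5160968/45, …
ICs: h(0) = 6, h′(0) = 36.

f: a_k = 1, 4, 16, 64, 256, 1024, 4096, …
g: a_k = 1, 2, 2, 4/3, 2/3, 4/15, 4/45, …
L₀ := lclm(L_f,L_g); ord L₀ ≤ 1+1.
Differentiate: ansatz ord ≤ ord L₀ ⇒ L.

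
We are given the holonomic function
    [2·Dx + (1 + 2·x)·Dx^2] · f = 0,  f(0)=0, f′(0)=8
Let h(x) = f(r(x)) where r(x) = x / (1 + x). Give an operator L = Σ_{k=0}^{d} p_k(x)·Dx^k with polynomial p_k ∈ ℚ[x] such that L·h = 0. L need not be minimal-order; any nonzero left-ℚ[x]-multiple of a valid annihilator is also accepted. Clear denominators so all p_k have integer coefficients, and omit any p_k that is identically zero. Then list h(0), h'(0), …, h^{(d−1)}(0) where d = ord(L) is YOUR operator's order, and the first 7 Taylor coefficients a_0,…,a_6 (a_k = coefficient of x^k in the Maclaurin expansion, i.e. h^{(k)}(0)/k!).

f: a_k = 0, 8, -8, 32/3, -16, 128/5, -128/3, …
f∘r: x↦r, Dx↦Dx/r' in L_f ⇒ L₀.
L = (4 + 6·x)·Dx + (1 + 4·x + 3·x^2)·Dx^2  (order 2).
h: a_k = 0, 8, -16, 104/3, -80, 968/5, -1456/3, …
ICs: h(0) = 0, h′(0) = 8.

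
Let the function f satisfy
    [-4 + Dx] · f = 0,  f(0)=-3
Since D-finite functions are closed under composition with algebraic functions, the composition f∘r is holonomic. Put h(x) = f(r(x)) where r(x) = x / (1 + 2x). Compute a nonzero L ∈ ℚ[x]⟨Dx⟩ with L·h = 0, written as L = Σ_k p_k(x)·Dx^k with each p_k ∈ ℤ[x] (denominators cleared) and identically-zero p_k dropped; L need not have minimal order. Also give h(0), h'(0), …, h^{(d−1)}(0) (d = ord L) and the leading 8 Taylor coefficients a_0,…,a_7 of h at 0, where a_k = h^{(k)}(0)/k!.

f: a_k = -3, -12, -24, -32, -32, -128/5, -256/15, -1024/105, …
h₀=f(r): pull back L_f along r ⇒ L₀.
L = -4 + (1 + 4·x + 4·x^2)·Dx  (order 1).
h: a_k = -3, -12, 0, 16, -32, 192/5, -256/15, -1280/21, …
ICs: h(0) = -3.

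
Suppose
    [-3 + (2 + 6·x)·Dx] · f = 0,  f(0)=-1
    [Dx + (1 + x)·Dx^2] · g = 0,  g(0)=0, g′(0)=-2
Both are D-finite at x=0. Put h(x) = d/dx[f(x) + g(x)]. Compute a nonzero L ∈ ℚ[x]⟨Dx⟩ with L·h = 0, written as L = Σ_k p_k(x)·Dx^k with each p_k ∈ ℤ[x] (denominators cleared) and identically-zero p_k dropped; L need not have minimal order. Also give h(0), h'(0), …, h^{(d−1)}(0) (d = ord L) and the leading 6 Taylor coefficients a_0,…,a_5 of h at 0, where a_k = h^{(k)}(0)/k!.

L = (-15 + 9·x) + (-19 - 6·x + 45·x^2)·Dx + (-2 - 2·x + 18·x^2 + 18·x^3)·Dx^2  (order 2).
h: a_k = -7/2, 17/4, -113/16, 469/32, -9017/256, 46951/512, …
ICs: h(0) = -7/2, h′(0) = 17/4.

f: a_k = -1, -3/2, 9/8, -27/16, 405/128, -1701/256, …
g: a_k = 0, -2, 1, -2/3, 1/2, -2/5, …
f+g: L₀ = lclm(L_f,L_g), ord ≤ 1+2.
Differentiate: ansatz ord ≤ ord L₀ ⇒ L.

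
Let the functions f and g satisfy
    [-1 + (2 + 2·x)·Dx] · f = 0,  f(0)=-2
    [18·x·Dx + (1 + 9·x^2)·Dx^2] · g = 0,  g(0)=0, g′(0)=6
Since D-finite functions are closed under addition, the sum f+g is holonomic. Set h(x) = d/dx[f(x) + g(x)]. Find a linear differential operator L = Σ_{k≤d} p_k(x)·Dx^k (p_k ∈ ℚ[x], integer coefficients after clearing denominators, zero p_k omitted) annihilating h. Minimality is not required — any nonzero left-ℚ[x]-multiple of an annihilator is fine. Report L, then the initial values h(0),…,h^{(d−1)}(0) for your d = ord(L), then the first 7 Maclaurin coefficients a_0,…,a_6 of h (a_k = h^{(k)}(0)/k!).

L = (-36 - 90·x + 972·x^2 + 486·x^3) + (-75 - 144·x + 1818·x^2 + 3888·x^3 + 1701·x^4)·Dx + (-2 + 70·x + 108·x^2 + 684·x^3 + 1134·x^4 + 486·x^5)·Dx^2  (order 2).
h: a_k = 5, 1/2, -435/8, 5/16, 62173/128, 63/256, -4479207/1024, …
ICs: h(0) = 5, h′(0) = 1/2.

f: a_k = -2, -1, 1/4, -1/8, 5/64, -7/128, 21/512, …
g: a_k = 0, 6, 0, -18, 0, 486/5, 0, …
Weyl lclm of L_f,L_g ⇒ L₀ (ord ≤ 3).
h₀' ⇒ L via d/dx closure of L₀.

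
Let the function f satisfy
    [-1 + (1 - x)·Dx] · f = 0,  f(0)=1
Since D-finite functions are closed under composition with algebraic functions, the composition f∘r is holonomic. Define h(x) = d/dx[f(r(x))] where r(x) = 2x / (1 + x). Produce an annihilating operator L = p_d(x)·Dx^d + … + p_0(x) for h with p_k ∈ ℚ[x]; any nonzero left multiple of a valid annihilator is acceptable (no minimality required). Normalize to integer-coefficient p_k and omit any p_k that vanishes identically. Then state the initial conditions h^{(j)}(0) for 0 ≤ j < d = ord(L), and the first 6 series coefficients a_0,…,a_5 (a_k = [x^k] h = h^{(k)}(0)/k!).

L = 2 + (-1 + x)·Dx  (order 1).
h: a_k = 2, 4, 6, 8, 10, 12, …
ICs: h(0) = 2.

f: a_k = 1, 1, 1, 1, 1, 1, …
Change of var in L_f (x↦r) gives L₀.
h=h₀': d/dx-closure on L₀ ⇒ L.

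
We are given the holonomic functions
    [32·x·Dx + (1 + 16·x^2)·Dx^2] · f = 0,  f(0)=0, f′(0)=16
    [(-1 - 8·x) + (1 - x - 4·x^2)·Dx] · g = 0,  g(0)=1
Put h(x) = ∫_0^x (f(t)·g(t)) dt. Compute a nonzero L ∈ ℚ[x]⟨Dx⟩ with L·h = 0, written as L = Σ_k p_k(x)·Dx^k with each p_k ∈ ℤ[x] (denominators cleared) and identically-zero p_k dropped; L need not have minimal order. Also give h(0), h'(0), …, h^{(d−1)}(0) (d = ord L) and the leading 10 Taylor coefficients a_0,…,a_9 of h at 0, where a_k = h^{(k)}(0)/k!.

f: a_k = 0, 16, 0, -256/3, 0, 4096/5, 0, -65536/7, 0, 1048576/9, …
g: a_k = 1, 1, 5, 9, 29, 65, 181, 441, 1165, 2929, …
L₀ := L_f ⊗_s L_g (sym. prod.), ord ≤ 2.
h=∫h₀ ⇒ L = L₀·Dx.
L = (8 + 32·x + 384·x^2)·Dx + (2 - 16·x + 64·x^2 + 384·x^3)·Dx^2 + (-1 + x - 12·x^2 + 16·x^3 + 64·x^4)·Dx^3  (order 3).
h: a_k = 0, 0, 8, 16/3, -4/3, 176/15, 6424/45, 5456/35, -12718/21, -50416/945, …
ICs: h(0) = 0, h′(0) = 0, h′′(0) = 16.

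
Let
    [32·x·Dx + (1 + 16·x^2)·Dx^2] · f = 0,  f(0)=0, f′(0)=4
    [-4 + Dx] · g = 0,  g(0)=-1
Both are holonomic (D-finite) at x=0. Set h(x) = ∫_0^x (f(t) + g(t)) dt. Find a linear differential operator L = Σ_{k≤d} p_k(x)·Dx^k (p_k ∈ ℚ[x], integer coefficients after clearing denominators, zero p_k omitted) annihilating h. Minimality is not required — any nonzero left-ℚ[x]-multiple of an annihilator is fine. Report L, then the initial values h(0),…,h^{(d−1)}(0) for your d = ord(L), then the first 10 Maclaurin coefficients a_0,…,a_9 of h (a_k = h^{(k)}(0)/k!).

L = (32 - 256·x - 512·x^2)·Dx^2 + (-12 + 48·x + 64·x^2 - 256·x^3)·Dx^3 + (1 + 4·x + 16·x^2 + 64·x^3)·Dx^4  (order 4).
h: a_k = 0, -1, 0, -8/3, -8, -32/15, 1472/45, -256/315, -13184/45, -512/2835, …
ICs: h(0) = 0, h′(0) = -1, h′′(0) = 0, h′′′(0) = -16.

f: a_k = 0, 4, 0, -64/3, 0, 1024/5, 0, -16384/7, 0, 262144/9, …
g: a_k = -1, -4, -8, -32/3, -32/3, -128/15, -256/45, -1024/315, -512/315, -2048/2835, …
L₀ := lclm(L_f,L_g); ord L₀ ≤ 2+1.
Integrate: L := L₀·Dx.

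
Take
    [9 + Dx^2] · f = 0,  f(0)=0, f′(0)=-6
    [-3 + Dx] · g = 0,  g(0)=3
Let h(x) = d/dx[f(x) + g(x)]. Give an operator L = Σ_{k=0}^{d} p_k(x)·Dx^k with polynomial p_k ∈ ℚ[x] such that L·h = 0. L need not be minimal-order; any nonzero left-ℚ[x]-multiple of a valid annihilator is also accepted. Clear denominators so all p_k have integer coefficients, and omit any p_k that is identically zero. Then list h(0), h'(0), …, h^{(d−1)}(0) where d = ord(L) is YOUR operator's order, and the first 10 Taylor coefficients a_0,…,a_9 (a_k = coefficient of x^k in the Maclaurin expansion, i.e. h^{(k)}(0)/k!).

f: a_k = 0, -6, 0, 9, 0, -81/20, 0, 243/280, 0, -243/2240, …
g: a_k = 3, 9, 27/2, 27/2, 81/8, 243/40, 243/80, 729/560, 2187/4480, 729/4480, …
h₀=f+g: left-lcm gives L₀, ord ≤ 3.
h=h₀': d/dx-closure on L₀ ⇒ L.
L = 27 - 9·Dx + 3·Dx^2 - Dx^3  (order 3).
h: a_k = 3, 27, 135/2, 81/2, 81/8, 729/40, 243/16, 2187/560, 2187/4480, 2187/4480, …
ICs: h(0) = 3, h′(0) = 27, h′′(0) = 135.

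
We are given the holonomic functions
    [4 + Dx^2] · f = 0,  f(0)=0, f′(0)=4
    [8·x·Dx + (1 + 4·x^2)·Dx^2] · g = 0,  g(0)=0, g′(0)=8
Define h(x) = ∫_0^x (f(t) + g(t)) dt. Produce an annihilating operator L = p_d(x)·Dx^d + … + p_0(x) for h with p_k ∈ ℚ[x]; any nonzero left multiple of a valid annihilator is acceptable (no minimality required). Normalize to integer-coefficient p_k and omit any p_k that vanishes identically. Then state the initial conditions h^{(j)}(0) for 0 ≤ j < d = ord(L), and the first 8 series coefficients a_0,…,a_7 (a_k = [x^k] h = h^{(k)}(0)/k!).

f: a_k = 0, 4, 0, -8/3, 0, 8/15, 0, -16/315, …
g: a_k = 0, 8, 0, -32/3, 0, 128/5, 0, -512/7, …
h₀=f+g: left-lcm gives L₀, ord ≤ 4.
h=∫₀ˣh₀: take L = L₀·Dx.
L = (-352·x + 1792·x^3 + 512·x^5)·Dx^2 + (-4 + 112·x^2 + 576·x^4 + 256·x^6)·Dx^3 + (-88·x + 448·x^3 + 128·x^5)·Dx^4 + (-1 + 28·x^2 + 144·x^4 + 64·x^6)·Dx^5  (order 5).
h: a_k = 0, 0, 6, 0, -10/3, 0, 196/45, 0, …
ICs: h(0) = 0, h′(0) = 0, h′′(0) = 12, h′′′(0) = 0, h′′′′(0) = -80.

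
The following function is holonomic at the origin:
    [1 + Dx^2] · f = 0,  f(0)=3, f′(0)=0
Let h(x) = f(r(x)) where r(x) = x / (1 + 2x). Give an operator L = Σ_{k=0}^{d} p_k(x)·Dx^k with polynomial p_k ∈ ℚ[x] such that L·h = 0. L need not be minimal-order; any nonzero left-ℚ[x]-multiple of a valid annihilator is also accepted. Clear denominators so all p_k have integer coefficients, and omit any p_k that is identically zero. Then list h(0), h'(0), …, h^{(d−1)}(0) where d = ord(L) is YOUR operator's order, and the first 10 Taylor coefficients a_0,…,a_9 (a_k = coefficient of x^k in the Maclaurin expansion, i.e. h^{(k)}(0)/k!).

L = 1 + (4 + 24·x + 48·x^2 + 32·x^3)·Dx + (1 + 8·x + 24·x^2 + 32·x^3 + 16·x^4)·Dx^2  (order 2).
h: a_k = 3, 0, -3/2, 6, -143/8, 47, -27601/240, 5361/20, -8095583/13440, 1103647/840, …
ICs: h(0) = 3, h′(0) = 0.

f: a_k = 3, 0, -3/2, 0, 1/8, 0, -1/240, 0, 1/13440, 0, …
f∘r: x↦r, Dx↦Dx/r' in L_f ⇒ L₀.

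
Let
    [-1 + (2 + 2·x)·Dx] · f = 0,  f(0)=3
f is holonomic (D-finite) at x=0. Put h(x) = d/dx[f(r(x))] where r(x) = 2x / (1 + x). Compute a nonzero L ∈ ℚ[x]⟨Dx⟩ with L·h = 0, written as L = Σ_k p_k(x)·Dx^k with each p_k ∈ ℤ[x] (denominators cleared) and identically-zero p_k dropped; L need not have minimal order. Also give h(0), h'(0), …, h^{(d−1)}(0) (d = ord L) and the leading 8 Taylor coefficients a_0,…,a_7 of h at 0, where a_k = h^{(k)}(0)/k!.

L = (-3 - 6·x) + (-1 - 4·x - 3·x^2)·Dx  (order 1).
h: a_k = 3, -9, 45/2, -111/2, 1125/8, -2943/8, 15813/16, -43335/16, …
ICs: h(0) = 3.

f: a_k = 3, 3/2, -3/8, 3/16, -15/128, 21/256, -63/1024, 99/2048, …
f∘r: x↦r, Dx↦Dx/r' in L_f ⇒ L₀.
h₀' ⇒ L via d/dx closure of L₀.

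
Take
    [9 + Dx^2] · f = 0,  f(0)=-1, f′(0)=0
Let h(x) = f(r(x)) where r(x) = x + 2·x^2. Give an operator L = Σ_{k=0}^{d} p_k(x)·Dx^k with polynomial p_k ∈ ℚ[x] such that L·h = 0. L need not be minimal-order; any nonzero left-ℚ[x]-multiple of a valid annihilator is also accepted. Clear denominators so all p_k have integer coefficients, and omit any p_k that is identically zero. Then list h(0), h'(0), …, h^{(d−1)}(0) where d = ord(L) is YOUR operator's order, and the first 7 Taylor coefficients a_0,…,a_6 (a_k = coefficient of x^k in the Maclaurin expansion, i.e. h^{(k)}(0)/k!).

L = (9 + 108·x + 432·x^2 + 576·x^3) - 4·Dx + (1 + 4·x)·Dx^2  (order 2).
h: a_k = -1, 0, 9/2, 18, 117/8, -27, -6399/80, …
ICs: h(0) = -1, h′(0) = 0.

f: a_k = -1, 0, 9/2, 0, -27/8, 0, 81/80, …
Change of var in L_f (x↦r) gives L₀.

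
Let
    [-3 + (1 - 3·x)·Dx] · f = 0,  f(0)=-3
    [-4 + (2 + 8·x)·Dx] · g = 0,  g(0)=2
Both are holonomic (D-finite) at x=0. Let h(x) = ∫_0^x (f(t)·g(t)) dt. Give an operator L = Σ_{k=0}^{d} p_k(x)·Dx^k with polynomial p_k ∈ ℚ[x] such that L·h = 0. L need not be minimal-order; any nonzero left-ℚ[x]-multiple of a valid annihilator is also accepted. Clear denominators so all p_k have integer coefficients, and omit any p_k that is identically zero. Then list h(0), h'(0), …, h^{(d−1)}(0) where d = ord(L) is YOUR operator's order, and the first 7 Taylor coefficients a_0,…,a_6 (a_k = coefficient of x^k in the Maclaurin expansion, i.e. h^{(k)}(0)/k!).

L = (5 + 6·x)·Dx + (-1 - x + 12·x^2)·Dx^2  (order 2).
h: a_k = 0, -6, -15, -26, -129/2, -714/5, -385, …
ICs: h(0) = 0, h′(0) = -6.

f: a_k = -3, -9, -27, -81, -243, -729, -2187, …
g: a_k = 2, 4, -4, 8, -20, 56, -168, …
Sym-product of L_f,L_g gives L₀ (≤ ord 1).
∫: right-multiply L₀ by Dx.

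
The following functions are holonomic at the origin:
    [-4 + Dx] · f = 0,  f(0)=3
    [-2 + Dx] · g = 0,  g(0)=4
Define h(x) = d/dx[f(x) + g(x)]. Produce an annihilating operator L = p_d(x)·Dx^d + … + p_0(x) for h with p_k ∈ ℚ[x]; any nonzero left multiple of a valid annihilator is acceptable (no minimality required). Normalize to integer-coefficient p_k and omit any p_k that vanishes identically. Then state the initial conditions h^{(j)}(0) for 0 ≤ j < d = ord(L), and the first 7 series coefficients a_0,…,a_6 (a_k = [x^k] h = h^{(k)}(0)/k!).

f: a_k = 3, 12, 24, 32, 32, 128/5, 256/15, …
g: a_k = 4, 8, 8, 16/3, 8/3, 16/15, 16/45, …
Sum ⇒ L₀ = lclm(L_f,L_g) in ℚ(x)⟨Dx⟩.
Differentiate: ansatz ord ≤ ord L₀ ⇒ L.
L = 8 - 6·Dx + Dx^2  (order 2).
h: a_k = 20, 64, 112, 416/3, 400/3, 1568/15, 3104/45, …
ICs: h(0) = 20, h′(0) = 64.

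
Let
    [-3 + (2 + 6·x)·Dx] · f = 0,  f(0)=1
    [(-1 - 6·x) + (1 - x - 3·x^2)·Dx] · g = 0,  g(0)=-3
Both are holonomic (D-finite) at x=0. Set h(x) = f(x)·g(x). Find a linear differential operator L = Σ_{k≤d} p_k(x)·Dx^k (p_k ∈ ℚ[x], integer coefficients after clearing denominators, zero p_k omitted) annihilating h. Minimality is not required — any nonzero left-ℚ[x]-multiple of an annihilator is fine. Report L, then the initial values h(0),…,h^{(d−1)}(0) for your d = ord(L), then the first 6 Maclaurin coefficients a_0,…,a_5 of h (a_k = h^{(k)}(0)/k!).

f: a_k = 1, 3/2, -9/8, 27/16, -405/128, 1701/256, …
g: a_k = -3, -3, -12, -21, -57, -120, …
L₀ := L_f ⊗_s L_g (sym. prod.), ord ≤ 1.
L = (5 + 15·x + 27·x^2) + (-2 - 4·x + 12·x^2 + 18·x^3)·Dx  (order 1).
h: a_k = -3, -15/2, -105/8, -651/16, -9033/128, -54417/256, …
ICs: h(0) = -3.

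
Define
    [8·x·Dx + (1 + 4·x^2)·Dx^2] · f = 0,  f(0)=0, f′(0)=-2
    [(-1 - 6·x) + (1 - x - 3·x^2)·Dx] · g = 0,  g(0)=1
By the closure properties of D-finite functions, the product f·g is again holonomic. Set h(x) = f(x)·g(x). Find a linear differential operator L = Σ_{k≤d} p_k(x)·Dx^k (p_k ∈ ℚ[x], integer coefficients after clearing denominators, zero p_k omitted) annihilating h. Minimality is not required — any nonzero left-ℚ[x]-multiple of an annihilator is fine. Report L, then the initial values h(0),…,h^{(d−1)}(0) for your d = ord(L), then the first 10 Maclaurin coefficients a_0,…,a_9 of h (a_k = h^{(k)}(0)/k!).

f: a_k = 0, -2, 0, 8/3, 0, -32/5, 0, 128/7, 0, -512/9, …
g: a_k = 1, 1, 4, 7, 19, 40, 97, 217, 508, 1159, …
h₀=f·g: eliminate ⇒ L₀, order ≤ 2·1.
L = (6 + 8·x + 72·x^2) + (2 + 4·x + 16·x^2 + 72·x^3)·Dx + (-1 + x - x^2 + 4·x^3 + 12·x^4)·Dx^2  (order 2).
h: a_k = 0, -2, -2, -16/3, -34/3, -506/15, -1016/15, -15818/105, -37154/105, -271744/315, …
ICs: h(0) = 0, h′(0) = -2.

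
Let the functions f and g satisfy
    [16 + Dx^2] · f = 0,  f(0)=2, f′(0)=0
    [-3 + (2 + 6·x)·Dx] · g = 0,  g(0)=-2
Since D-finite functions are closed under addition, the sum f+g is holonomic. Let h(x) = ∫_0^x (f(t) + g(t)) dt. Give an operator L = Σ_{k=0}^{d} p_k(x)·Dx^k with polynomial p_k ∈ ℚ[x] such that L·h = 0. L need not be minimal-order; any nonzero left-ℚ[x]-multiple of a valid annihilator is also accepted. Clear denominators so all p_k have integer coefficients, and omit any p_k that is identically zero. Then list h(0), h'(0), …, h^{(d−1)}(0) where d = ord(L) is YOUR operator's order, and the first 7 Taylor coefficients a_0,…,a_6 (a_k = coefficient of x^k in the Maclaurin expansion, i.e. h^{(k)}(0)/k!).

f: a_k = 2, 0, -16, 0, 64/3, 0, -512/45, …
g: a_k = -2, -3, 9/4, -27/8, 405/64, -1701/128, 15309/512, …
Weyl lclm of L_f,L_g ⇒ L₀ (ord ≤ 3).
h=∫h₀ ⇒ L = L₀·Dx.
L = (-4368 - 18432·x - 27648·x^2)·Dx + (1760 + 17568·x + 55296·x^2 + 55296·x^3)·Dx^2 + (-273 - 1152·x - 1728·x^2)·Dx^3 + (110 + 1098·x + 3456·x^2 + 3456·x^3)·Dx^4  (order 4).
h: a_k = 0, 0, -3/2, -55/12, -27/32, 5311/960, -567/256, …
ICs: h(0) = 0, h′(0) = 0, h′′(0) = -3, h′′′(0) = -55/2.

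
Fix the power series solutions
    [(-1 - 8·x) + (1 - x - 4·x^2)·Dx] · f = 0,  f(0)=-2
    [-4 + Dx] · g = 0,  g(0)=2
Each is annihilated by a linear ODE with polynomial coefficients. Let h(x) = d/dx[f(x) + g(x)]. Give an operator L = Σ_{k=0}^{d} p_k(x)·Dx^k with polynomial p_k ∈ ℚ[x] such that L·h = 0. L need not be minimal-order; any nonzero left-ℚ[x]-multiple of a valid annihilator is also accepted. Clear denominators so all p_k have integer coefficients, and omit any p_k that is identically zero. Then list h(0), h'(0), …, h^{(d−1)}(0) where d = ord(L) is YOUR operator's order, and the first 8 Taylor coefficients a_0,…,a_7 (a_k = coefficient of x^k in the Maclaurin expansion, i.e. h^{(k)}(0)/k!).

L = (28 + 848·x + 896·x^2 + 4608·x^3 + 3072·x^4) + (-19 - 192·x - 472·x^2 - 1152·x^3 + 640·x^4 + 1024·x^5)·Dx + (3 - 5·x + 62·x^2 - 352·x^4 - 256·x^5)·Dx^2  (order 2).
h: a_k = 6, 12, 10, -440/3, -1694/3, -31556/15, -275782/45, -5863408/315, …
ICs: h(0) = 6, h′(0) = 12.

f: a_k = -2, -2, -10, -18, -58, -130, -362, -882, …
g: a_k = 2, 8, 16, 64/3, 64/3, 256/15, 512/45, 2048/315, …
f+g: L₀ = lclm(L_f,L_g), ord ≤ 1+1.
h₀' ⇒ L via d/dx closure of L₀.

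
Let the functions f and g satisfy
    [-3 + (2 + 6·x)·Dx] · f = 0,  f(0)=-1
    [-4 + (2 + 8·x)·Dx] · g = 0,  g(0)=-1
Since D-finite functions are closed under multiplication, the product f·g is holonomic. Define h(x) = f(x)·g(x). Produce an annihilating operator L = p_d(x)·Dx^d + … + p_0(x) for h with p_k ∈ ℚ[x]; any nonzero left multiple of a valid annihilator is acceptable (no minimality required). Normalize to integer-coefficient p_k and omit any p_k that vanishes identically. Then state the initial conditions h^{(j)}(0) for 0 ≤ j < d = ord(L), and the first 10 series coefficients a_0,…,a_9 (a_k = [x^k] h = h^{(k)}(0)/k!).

L = (-7 - 24·x) + (2 + 14·x + 24·x^2)·Dx  (order 1).
h: a_k = 1, 7/2, -1/8, 7/16, -197/128, 1393/256, -19797/1024, 141351/2048, -8111661/32768, 58450189/65536, …
ICs: h(0) = 1.

f: a_k = -1, -3/2, 9/8, -27/16, 405/128, -1701/256, 15309/1024, -72171/2048, 2814669/32768, -14073345/65536, …
g: a_k = -1, -2, 2, -4, 10, -28, 84, -264, 858, -2860, …
Sym-product of L_f,L_g gives L₀ (≤ ord 1).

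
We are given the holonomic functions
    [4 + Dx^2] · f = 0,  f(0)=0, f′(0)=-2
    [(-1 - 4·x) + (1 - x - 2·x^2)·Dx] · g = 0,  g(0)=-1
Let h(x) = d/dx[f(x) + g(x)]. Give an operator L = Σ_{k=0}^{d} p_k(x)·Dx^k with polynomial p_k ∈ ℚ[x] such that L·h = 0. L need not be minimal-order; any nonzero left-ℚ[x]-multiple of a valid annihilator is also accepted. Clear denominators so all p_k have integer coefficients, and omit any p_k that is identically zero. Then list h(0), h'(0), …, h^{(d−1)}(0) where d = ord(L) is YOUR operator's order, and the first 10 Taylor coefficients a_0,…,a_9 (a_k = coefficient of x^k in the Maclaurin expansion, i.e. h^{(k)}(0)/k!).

f: a_k = 0, -2, 0, 4/3, 0, -4/15, 0, 8/315, 0, -4/2835, …
g: a_k = -1, -1, -3, -5, -11, -21, -43, -85, -171, -341, …
Weyl lclm of L_f,L_g ⇒ L₀ (ord ≤ 3).
h₀' ⇒ L via d/dx closure of L₀.
L = (576 + 2400·x + 5616·x^2 + 3360·x^3 + 3840·x^4 + 1152·x^5 + 768·x^6) + (-68 - 236·x + 240·x^2 + 488·x^3 + 560·x^4 + 672·x^5 + 448·x^6 + 256·x^7)·Dx + (144 + 600·x + 1404·x^2 + 840·x^3 + 960·x^4 + 288·x^5 + 192·x^6)·Dx^2 + (-17 - 59·x + 60·x^2 + 122·x^3 + 140·x^4 + 168·x^5 + 112·x^6 + 64·x^7)·Dx^3  (order 3).
h: a_k = -3, -6, -11, -44, -319/3, -258, -26767/45, -1368, -966739/315, -6830, …
ICs: h(0) = -3, h′(0) = -6, h′′(0) = -22.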